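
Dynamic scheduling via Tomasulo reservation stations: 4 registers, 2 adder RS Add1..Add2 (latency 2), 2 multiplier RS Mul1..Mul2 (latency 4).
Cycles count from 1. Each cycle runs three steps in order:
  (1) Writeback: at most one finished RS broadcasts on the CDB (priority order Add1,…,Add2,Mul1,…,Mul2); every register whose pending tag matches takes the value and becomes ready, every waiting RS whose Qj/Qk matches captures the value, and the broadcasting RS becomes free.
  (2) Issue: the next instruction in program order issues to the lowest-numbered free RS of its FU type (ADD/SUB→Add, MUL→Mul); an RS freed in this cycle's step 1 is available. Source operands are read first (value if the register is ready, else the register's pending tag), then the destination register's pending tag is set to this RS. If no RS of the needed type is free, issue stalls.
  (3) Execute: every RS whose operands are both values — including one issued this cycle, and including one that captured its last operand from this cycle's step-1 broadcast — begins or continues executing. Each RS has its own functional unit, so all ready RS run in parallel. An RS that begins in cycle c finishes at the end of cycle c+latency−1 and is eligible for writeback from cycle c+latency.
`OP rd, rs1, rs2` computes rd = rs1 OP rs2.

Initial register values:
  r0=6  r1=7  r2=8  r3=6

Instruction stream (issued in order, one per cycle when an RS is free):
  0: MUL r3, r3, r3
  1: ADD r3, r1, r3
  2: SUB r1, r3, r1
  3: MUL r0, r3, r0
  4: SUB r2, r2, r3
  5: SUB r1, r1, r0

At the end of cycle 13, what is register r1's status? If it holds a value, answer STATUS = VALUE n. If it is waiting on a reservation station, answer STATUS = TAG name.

STATUS = VALUE -222

  c1: issue MUL r3<-Mul1  regs: r0:6,r1:7,r2:8,r3:Mul1
  c2: issue ADD r3<-Add1  regs: r0:6,r1:7,r2:8,r3:Add1
  c3: issue SUB r1<-Add2  regs: r0:6,r1:Add2,r2:8,r3:Add1
  c4: issue MUL r0<-Mul2  regs: r0:Mul2,r1:Add2,r2:8,r3:Add1
  c5: CDB Mul1=36; stall  regs: r0:Mul2,r1:Add2,r2:8,r3:Add1
  c6: stall  regs: r0:Mul2,r1:Add2,r2:8,r3:Add1
  c7: CDB Add1=43; issue SUB r2<-Add1  regs: r0:Mul2,r1:Add2,r2:Add1,r3:43
  c8: stall  regs: r0:Mul2,r1:Add2,r2:Add1,r3:43
  c9: CDB Add1=-35; issue SUB r1<-Add1  regs: r0:Mul2,r1:Add1,r2:-35,r3:43
  c10: CDB Add2=36  regs: r0:Mul2,r1:Add1,r2:-35,r3:43
  c11: CDB Mul2=258  regs: r0:258,r1:Add1,r2:-35,r3:43
  c12: -  regs: r0:258,r1:Add1,r2:-35,r3:43
  c13: CDB Add1=-222  regs: r0:258,r1:-222,r2:-35,r3:43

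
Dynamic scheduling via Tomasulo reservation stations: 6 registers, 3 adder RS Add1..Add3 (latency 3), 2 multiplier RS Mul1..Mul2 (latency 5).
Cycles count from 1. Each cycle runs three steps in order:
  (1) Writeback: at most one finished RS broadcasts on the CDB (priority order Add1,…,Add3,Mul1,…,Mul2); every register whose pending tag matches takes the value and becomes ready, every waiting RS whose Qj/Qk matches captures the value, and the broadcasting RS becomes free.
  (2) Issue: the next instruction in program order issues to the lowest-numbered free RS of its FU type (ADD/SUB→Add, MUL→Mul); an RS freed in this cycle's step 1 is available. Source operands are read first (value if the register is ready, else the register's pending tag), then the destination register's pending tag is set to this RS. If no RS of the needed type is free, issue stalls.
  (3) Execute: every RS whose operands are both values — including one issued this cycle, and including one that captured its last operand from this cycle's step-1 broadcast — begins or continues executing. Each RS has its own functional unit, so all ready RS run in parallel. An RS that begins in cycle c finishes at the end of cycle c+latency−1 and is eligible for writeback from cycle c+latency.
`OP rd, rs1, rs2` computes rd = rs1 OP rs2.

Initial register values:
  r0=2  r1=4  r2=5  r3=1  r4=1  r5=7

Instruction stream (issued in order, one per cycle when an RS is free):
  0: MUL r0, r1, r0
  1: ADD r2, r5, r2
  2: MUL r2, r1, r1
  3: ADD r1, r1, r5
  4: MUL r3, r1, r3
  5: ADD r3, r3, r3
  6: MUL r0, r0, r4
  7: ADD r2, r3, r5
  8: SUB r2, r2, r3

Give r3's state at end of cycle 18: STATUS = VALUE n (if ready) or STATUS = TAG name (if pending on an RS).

STATUS = VALUE 22

c1: issue MUL r0<-Mul1 | r0:Mul1,r1:4,r2:5,r3:1,r4:1,r5:7
c2: issue ADD r2<-Add1 | r0:Mul1,r1:4,r2:Add1,r3:1,r4:1,r5:7
c3: issue MUL r2<-Mul2 | r0:Mul1,r1:4,r2:Mul2,r3:1,r4:1,r5:7
c4: issue ADD r1<-Add2 | r0:Mul1,r1:Add2,r2:Mul2,r3:1,r4:1,r5:7
c5: CDB Add1=12; stall | r0:Mul1,r1:Add2,r2:Mul2,r3:1,r4:1,r5:7
c6: CDB Mul1=8; issue MUL r3<-Mul1 | r0:8,r1:Add2,r2:Mul2,r3:Mul1,r4:1,r5:7
c7: CDB Add2=11; issue ADD r3<-Add1 | r0:8,r1:11,r2:Mul2,r3:Add1,r4:1,r5:7
c8: CDB Mul2=16; issue MUL r0<-Mul2 | r0:Mul2,r1:11,r2:16,r3:Add1,r4:1,r5:7
c9: issue ADD r2<-Add2 | r0:Mul2,r1:11,r2:Add2,r3:Add1,r4:1,r5:7
c10: issue SUB r2<-Add3 | r0:Mul2,r1:11,r2:Add3,r3:Add1,r4:1,r5:7
c11: - | r0:Mul2,r1:11,r2:Add3,r3:Add1,r4:1,r5:7
c12: CDB Mul1=11 | r0:Mul2,r1:11,r2:Add3,r3:Add1,r4:1,r5:7
c13: CDB Mul2=8 | r0:8,r1:11,r2:Add3,r3:Add1,r4:1,r5:7
c14: - | r0:8,r1:11,r2:Add3,r3:Add1,r4:1,r5:7
c15: CDB Add1=22 | r0:8,r1:11,r2:Add3,r3:22,r4:1,r5:7
c16: - | r0:8,r1:11,r2:Add3,r3:22,r4:1,r5:7
c17: - | r0:8,r1:11,r2:Add3,r3:22,r4:1,r5:7
c18: CDB Add2=29 | r0:8,r1:11,r2:Add3,r3:22,r4:1,r5:7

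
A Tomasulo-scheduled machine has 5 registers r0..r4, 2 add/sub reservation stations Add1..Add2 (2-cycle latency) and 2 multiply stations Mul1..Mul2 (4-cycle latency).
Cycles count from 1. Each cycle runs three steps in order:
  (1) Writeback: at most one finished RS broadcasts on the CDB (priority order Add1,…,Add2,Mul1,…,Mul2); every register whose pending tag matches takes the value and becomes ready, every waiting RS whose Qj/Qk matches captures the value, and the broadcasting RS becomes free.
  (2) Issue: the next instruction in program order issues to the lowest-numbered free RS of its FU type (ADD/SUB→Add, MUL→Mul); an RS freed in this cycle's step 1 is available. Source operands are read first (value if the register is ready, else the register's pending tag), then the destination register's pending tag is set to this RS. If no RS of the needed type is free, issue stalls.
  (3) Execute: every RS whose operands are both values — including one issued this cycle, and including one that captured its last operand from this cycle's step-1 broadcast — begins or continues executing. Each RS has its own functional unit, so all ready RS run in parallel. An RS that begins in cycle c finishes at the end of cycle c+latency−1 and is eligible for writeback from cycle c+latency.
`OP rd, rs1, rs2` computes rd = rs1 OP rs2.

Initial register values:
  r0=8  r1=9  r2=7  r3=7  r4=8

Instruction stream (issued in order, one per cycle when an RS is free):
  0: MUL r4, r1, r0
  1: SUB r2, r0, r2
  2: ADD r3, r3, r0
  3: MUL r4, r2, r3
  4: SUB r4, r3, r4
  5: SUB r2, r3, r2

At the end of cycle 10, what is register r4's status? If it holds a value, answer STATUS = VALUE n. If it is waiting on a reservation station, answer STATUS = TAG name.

STATUS = TAG Add1

cycle 1: issue MUL r4<-Mul1 // r0:8,r1:9,r2:7,r3:7,r4:Mul1
cycle 2: issue SUB r2<-Add1 // r0:8,r1:9,r2:Add1,r3:7,r4:Mul1
cycle 3: issue ADD r3<-Add2 // r0:8,r1:9,r2:Add1,r3:Add2,r4:Mul1
cycle 4: CDB Add1=1; issue MUL r4<-Mul2 // r0:8,r1:9,r2:1,r3:Add2,r4:Mul2
cycle 5: CDB Add2=15; issue SUB r4<-Add1 // r0:8,r1:9,r2:1,r3:15,r4:Add1
cycle 6: CDB Mul1=72; issue SUB r2<-Add2 // r0:8,r1:9,r2:Add2,r3:15,r4:Add1
cycle 7: - // r0:8,r1:9,r2:Add2,r3:15,r4:Add1
cycle 8: CDB Add2=14 // r0:8,r1:9,r2:14,r3:15,r4:Add1
cycle 9: CDB Mul2=15 // r0:8,r1:9,r2:14,r3:15,r4:Add1
cycle 10: - // r0:8,r1:9,r2:14,r3:15,r4:Add1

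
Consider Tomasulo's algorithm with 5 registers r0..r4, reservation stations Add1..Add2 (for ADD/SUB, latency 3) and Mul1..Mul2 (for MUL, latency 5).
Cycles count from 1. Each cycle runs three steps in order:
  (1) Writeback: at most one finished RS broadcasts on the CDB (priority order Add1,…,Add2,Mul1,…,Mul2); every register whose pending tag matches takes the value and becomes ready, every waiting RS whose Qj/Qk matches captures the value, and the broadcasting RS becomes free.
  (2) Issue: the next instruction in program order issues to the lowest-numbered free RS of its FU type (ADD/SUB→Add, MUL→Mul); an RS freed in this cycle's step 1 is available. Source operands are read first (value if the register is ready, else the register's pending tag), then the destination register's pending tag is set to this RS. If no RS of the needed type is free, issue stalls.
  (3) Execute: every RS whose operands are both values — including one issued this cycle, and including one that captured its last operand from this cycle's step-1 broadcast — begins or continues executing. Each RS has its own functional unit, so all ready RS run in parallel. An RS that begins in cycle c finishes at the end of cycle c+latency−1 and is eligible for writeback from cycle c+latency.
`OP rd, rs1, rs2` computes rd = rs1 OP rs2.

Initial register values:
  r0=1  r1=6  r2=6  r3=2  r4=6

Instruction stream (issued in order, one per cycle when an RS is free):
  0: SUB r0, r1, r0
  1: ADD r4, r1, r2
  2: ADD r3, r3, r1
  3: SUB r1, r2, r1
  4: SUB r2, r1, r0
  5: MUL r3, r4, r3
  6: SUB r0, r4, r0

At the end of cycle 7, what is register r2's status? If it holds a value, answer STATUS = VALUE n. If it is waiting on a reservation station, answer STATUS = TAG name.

  c1: issue SUB r0<-Add1  regs: r0:Add1,r1:6,r2:6,r3:2,r4:6
  c2: issue ADD r4<-Add2  regs: r0:Add1,r1:6,r2:6,r3:2,r4:Add2
  c3: stall  regs: r0:Add1,r1:6,r2:6,r3:2,r4:Add2
  c4: CDB Add1=5; issue ADD r3<-Add1  regs: r0:5,r1:6,r2:6,r3:Add1,r4:Add2
  c5: CDB Add2=12; issue SUB r1<-Add2  regs: r0:5,r1:Add2,r2:6,r3:Add1,r4:12
  c6: stall  regs: r0:5,r1:Add2,r2:6,r3:Add1,r4:12
  c7: CDB Add1=8; issue SUB r2<-Add1  regs: r0:5,r1:Add2,r2:Add1,r3:8,r4:12

STATUS = TAG Add1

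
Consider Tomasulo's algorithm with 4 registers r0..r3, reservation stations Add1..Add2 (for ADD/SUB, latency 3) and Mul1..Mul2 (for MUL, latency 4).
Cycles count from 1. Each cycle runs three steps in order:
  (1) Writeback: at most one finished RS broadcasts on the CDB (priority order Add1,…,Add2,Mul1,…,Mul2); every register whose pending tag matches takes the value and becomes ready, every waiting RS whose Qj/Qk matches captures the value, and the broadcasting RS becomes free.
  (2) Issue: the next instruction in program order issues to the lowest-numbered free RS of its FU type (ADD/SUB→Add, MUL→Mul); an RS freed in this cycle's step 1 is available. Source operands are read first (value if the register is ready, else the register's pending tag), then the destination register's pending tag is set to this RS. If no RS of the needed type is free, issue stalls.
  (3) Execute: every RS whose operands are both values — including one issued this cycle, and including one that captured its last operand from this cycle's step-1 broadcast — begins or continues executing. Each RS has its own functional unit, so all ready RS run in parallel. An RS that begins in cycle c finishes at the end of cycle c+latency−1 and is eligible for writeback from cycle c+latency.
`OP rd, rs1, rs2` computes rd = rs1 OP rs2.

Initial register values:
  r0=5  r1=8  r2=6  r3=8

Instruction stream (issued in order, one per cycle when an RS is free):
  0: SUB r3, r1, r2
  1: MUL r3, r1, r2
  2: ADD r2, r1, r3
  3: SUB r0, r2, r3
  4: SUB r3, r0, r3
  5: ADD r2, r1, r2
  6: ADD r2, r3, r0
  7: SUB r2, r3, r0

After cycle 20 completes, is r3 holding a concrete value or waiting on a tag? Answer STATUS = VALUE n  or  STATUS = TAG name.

STATUS = VALUE -40

c1: issue SUB r3<-Add1 | r0:5,r1:8,r2:6,r3:Add1
c2: issue MUL r3<-Mul1 | r0:5,r1:8,r2:6,r3:Mul1
c3: issue ADD r2<-Add2 | r0:5,r1:8,r2:Add2,r3:Mul1
c4: CDB Add1=2; issue SUB r0<-Add1 | r0:Add1,r1:8,r2:Add2,r3:Mul1
c5: stall | r0:Add1,r1:8,r2:Add2,r3:Mul1
c6: CDB Mul1=48; stall | r0:Add1,r1:8,r2:Add2,r3:48
c7: stall | r0:Add1,r1:8,r2:Add2,r3:48
c8: stall | r0:Add1,r1:8,r2:Add2,r3:48
c9: CDB Add2=56; issue SUB r3<-Add2 | r0:Add1,r1:8,r2:56,r3:Add2
c10: stall | r0:Add1,r1:8,r2:56,r3:Add2
c11: stall | r0:Add1,r1:8,r2:56,r3:Add2
c12: CDB Add1=8; issue ADD r2<-Add1 | r0:8,r1:8,r2:Add1,r3:Add2
c13: stall | r0:8,r1:8,r2:Add1,r3:Add2
c14: stall | r0:8,r1:8,r2:Add1,r3:Add2
c15: CDB Add1=64; issue ADD r2<-Add1 | r0:8,r1:8,r2:Add1,r3:Add2
c16: CDB Add2=-40; issue SUB r2<-Add2 | r0:8,r1:8,r2:Add2,r3:-40
c17: - | r0:8,r1:8,r2:Add2,r3:-40
c18: - | r0:8,r1:8,r2:Add2,r3:-40
c19: CDB Add1=-32 | r0:8,r1:8,r2:Add2,r3:-40
c20: CDB Add2=-48 | r0:8,r1:8,r2:-48,r3:-40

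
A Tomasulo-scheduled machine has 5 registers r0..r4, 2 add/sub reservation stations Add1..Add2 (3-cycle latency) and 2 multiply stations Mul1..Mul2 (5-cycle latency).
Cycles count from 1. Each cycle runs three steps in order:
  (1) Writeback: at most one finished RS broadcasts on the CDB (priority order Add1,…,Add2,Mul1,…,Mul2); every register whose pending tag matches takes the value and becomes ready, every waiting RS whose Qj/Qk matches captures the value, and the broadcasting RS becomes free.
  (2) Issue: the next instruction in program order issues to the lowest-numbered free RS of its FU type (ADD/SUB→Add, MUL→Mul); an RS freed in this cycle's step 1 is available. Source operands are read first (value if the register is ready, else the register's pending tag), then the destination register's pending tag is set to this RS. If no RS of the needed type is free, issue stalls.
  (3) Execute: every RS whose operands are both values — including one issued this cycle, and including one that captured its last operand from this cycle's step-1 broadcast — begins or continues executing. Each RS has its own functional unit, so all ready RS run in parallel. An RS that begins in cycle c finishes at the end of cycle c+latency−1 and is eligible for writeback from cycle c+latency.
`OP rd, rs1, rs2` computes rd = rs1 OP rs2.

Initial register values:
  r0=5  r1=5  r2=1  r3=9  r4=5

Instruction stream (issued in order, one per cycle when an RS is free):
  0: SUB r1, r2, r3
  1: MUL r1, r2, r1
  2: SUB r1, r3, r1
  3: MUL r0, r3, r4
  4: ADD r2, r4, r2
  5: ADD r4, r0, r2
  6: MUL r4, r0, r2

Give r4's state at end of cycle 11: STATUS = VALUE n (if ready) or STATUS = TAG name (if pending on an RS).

c1: issue SUB r1<-Add1 | r0:5,r1:Add1,r2:1,r3:9,r4:5
c2: issue MUL r1<-Mul1 | r0:5,r1:Mul1,r2:1,r3:9,r4:5
c3: issue SUB r1<-Add2 | r0:5,r1:Add2,r2:1,r3:9,r4:5
c4: CDB Add1=-8; issue MUL r0<-Mul2 | r0:Mul2,r1:Add2,r2:1,r3:9,r4:5
c5: issue ADD r2<-Add1 | r0:Mul2,r1:Add2,r2:Add1,r3:9,r4:5
c6: stall | r0:Mul2,r1:Add2,r2:Add1,r3:9,r4:5
c7: stall | r0:Mul2,r1:Add2,r2:Add1,r3:9,r4:5
c8: CDB Add1=6; issue ADD r4<-Add1 | r0:Mul2,r1:Add2,r2:6,r3:9,r4:Add1
c9: CDB Mul1=-8; issue MUL r4<-Mul1 | r0:Mul2,r1:Add2,r2:6,r3:9,r4:Mul1
c10: CDB Mul2=45 | r0:45,r1:Add2,r2:6,r3:9,r4:Mul1
c11: - | r0:45,r1:Add2,r2:6,r3:9,r4:Mul1

STATUS = TAG Mul1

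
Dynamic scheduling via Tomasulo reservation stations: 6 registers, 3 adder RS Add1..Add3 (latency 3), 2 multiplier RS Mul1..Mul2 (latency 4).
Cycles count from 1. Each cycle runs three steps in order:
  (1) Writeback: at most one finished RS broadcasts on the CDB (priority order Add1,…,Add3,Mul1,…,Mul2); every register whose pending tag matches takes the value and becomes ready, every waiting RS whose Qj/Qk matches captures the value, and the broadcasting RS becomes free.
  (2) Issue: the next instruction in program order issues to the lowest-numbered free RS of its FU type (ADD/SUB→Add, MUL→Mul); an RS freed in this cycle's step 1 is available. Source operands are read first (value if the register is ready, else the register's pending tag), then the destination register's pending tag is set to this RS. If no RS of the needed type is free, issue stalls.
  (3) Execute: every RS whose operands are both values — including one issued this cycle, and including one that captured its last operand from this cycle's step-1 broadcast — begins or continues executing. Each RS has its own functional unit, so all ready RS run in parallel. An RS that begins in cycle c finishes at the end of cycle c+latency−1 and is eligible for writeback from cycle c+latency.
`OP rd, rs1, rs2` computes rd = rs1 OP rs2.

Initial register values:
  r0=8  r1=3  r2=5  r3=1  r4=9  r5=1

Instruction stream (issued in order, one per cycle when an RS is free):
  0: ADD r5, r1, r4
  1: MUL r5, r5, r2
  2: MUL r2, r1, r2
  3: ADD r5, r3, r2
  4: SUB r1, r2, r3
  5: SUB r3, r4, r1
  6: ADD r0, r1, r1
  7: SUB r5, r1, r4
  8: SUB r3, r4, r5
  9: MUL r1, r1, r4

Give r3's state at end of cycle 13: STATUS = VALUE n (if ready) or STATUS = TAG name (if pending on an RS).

c1: issue ADD r5<-Add1 | r0:8,r1:3,r2:5,r3:1,r4:9,r5:Add1
c2: issue MUL r5<-Mul1 | r0:8,r1:3,r2:5,r3:1,r4:9,r5:Mul1
c3: issue MUL r2<-Mul2 | r0:8,r1:3,r2:Mul2,r3:1,r4:9,r5:Mul1
c4: CDB Add1=12; issue ADD r5<-Add1 | r0:8,r1:3,r2:Mul2,r3:1,r4:9,r5:Add1
c5: issue SUB r1<-Add2 | r0:8,r1:Add2,r2:Mul2,r3:1,r4:9,r5:Add1
c6: issue SUB r3<-Add3 | r0:8,r1:Add2,r2:Mul2,r3:Add3,r4:9,r5:Add1
c7: CDB Mul2=15; stall | r0:8,r1:Add2,r2:15,r3:Add3,r4:9,r5:Add1
c8: CDB Mul1=60; stall | r0:8,r1:Add2,r2:15,r3:Add3,r4:9,r5:Add1
c9: stall | r0:8,r1:Add2,r2:15,r3:Add3,r4:9,r5:Add1
c10: CDB Add1=16; issue ADD r0<-Add1 | r0:Add1,r1:Add2,r2:15,r3:Add3,r4:9,r5:16
c11: CDB Add2=14; issue SUB r5<-Add2 | r0:Add1,r1:14,r2:15,r3:Add3,r4:9,r5:Add2
c12: stall | r0:Add1,r1:14,r2:15,r3:Add3,r4:9,r5:Add2
c13: stall | r0:Add1,r1:14,r2:15,r3:Add3,r4:9,r5:Add2

STATUS = TAG Add3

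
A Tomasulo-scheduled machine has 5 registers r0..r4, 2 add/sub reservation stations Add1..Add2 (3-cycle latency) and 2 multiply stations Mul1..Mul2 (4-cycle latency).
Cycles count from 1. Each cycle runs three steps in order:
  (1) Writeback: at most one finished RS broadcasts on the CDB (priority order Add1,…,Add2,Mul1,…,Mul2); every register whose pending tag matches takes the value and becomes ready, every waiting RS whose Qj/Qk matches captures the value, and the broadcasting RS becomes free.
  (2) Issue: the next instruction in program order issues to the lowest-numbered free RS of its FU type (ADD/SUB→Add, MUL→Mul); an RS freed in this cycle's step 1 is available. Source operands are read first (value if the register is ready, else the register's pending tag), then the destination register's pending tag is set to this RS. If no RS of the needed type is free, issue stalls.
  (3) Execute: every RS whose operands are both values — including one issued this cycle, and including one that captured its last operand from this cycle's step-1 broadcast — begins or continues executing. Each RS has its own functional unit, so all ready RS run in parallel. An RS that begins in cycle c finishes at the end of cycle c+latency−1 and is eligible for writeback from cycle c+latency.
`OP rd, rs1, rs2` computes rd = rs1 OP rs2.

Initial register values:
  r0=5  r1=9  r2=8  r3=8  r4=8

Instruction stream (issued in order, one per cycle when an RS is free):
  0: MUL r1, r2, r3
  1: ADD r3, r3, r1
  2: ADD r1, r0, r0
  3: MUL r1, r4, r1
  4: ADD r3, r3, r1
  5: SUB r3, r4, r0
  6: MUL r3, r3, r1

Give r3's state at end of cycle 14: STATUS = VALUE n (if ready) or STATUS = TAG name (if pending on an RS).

STATUS = TAG Mul1

c1: issue MUL r1<-Mul1 | r0:5,r1:Mul1,r2:8,r3:8,r4:8
c2: issue ADD r3<-Add1 | r0:5,r1:Mul1,r2:8,r3:Add1,r4:8
c3: issue ADD r1<-Add2 | r0:5,r1:Add2,r2:8,r3:Add1,r4:8
c4: issue MUL r1<-Mul2 | r0:5,r1:Mul2,r2:8,r3:Add1,r4:8
c5: CDB Mul1=64; stall | r0:5,r1:Mul2,r2:8,r3:Add1,r4:8
c6: CDB Add2=10; issue ADD r3<-Add2 | r0:5,r1:Mul2,r2:8,r3:Add2,r4:8
c7: stall | r0:5,r1:Mul2,r2:8,r3:Add2,r4:8
c8: CDB Add1=72; issue SUB r3<-Add1 | r0:5,r1:Mul2,r2:8,r3:Add1,r4:8
c9: issue MUL r3<-Mul1 | r0:5,r1:Mul2,r2:8,r3:Mul1,r4:8
c10: CDB Mul2=80 | r0:5,r1:80,r2:8,r3:Mul1,r4:8
c11: CDB Add1=3 | r0:5,r1:80,r2:8,r3:Mul1,r4:8
c12: - | r0:5,r1:80,r2:8,r3:Mul1,r4:8
c13: CDB Add2=152 | r0:5,r1:80,r2:8,r3:Mul1,r4:8
c14: - | r0:5,r1:80,r2:8,r3:Mul1,r4:8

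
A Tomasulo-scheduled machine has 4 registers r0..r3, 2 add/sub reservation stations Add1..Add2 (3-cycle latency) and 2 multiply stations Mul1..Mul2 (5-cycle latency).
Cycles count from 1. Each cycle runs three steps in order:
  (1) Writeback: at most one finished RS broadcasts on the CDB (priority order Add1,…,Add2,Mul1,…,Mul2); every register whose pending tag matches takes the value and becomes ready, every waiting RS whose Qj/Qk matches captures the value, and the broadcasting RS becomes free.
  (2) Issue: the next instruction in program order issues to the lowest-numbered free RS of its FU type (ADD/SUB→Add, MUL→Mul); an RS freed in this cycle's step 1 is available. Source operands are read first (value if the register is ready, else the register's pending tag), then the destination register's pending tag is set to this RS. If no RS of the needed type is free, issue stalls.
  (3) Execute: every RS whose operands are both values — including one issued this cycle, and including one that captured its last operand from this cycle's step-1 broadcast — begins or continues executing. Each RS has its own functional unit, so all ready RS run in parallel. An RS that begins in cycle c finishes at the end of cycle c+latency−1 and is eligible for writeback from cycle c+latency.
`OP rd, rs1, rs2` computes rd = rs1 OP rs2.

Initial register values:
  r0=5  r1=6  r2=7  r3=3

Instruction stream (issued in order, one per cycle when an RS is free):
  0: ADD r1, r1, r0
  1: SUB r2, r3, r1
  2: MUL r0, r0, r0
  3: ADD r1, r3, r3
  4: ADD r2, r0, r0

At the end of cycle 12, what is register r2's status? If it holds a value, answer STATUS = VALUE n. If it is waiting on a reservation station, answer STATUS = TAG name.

cycle 1: issue ADD r1<-Add1 // r0:5,r1:Add1,r2:7,r3:3
cycle 2: issue SUB r2<-Add2 // r0:5,r1:Add1,r2:Add2,r3:3
cycle 3: issue MUL r0<-Mul1 // r0:Mul1,r1:Add1,r2:Add2,r3:3
cycle 4: CDB Add1=11; issue ADD r1<-Add1 // r0:Mul1,r1:Add1,r2:Add2,r3:3
cycle 5: stall // r0:Mul1,r1:Add1,r2:Add2,r3:3
cycle 6: stall // r0:Mul1,r1:Add1,r2:Add2,r3:3
cycle 7: CDB Add1=6; issue ADD r2<-Add1 // r0:Mul1,r1:6,r2:Add1,r3:3
cycle 8: CDB Add2=-8 // r0:Mul1,r1:6,r2:Add1,r3:3
cycle 9: CDB Mul1=25 // r0:25,r1:6,r2:Add1,r3:3
cycle 10: - // r0:25,r1:6,r2:Add1,r3:3
cycle 11: - // r0:25,r1:6,r2:Add1,r3:3
cycle 12: CDB Add1=50 // r0:25,r1:6,r2:50,r3:3

STATUS = VALUE 50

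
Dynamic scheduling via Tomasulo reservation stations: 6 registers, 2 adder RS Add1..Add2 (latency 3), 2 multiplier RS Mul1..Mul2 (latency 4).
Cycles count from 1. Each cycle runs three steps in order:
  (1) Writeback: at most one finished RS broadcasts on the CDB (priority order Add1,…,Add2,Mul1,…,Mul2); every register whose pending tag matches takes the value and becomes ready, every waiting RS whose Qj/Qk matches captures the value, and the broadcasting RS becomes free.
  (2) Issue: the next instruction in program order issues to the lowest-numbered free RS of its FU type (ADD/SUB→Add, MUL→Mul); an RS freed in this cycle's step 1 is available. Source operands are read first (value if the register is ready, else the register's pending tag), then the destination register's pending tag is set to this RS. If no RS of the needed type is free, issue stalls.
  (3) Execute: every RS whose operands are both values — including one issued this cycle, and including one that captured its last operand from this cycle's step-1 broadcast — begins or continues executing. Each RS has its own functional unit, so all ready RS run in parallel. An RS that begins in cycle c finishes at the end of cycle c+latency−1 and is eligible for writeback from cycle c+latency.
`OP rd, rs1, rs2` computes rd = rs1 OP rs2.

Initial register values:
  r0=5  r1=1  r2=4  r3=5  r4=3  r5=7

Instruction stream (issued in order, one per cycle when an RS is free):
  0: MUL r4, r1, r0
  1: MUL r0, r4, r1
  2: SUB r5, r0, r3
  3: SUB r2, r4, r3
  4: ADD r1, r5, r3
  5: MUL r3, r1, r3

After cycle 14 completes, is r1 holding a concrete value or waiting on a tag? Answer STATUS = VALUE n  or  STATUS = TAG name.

cycle 1: issue MUL r4<-Mul1 // r0:5,r1:1,r2:4,r3:5,r4:Mul1,r5:7
cycle 2: issue MUL r0<-Mul2 // r0:Mul2,r1:1,r2:4,r3:5,r4:Mul1,r5:7
cycle 3: issue SUB r5<-Add1 // r0:Mul2,r1:1,r2:4,r3:5,r4:Mul1,r5:Add1
cycle 4: issue SUB r2<-Add2 // r0:Mul2,r1:1,r2:Add2,r3:5,r4:Mul1,r5:Add1
cycle 5: CDB Mul1=5; stall // r0:Mul2,r1:1,r2:Add2,r3:5,r4:5,r5:Add1
cycle 6: stall // r0:Mul2,r1:1,r2:Add2,r3:5,r4:5,r5:Add1
cycle 7: stall // r0:Mul2,r1:1,r2:Add2,r3:5,r4:5,r5:Add1
cycle 8: CDB Add2=0; issue ADD r1<-Add2 // r0:Mul2,r1:Add2,r2:0,r3:5,r4:5,r5:Add1
cycle 9: CDB Mul2=5; issue MUL r3<-Mul1 // r0:5,r1:Add2,r2:0,r3:Mul1,r4:5,r5:Add1
cycle 10: - // r0:5,r1:Add2,r2:0,r3:Mul1,r4:5,r5:Add1
cycle 11: - // r0:5,r1:Add2,r2:0,r3:Mul1,r4:5,r5:Add1
cycle 12: CDB Add1=0 // r0:5,r1:Add2,r2:0,r3:Mul1,r4:5,r5:0
cycle 13: - // r0:5,r1:Add2,r2:0,r3:Mul1,r4:5,r5:0
cycle 14: - // r0:5,r1:Add2,r2:0,r3:Mul1,r4:5,r5:0

STATUS = TAG Add2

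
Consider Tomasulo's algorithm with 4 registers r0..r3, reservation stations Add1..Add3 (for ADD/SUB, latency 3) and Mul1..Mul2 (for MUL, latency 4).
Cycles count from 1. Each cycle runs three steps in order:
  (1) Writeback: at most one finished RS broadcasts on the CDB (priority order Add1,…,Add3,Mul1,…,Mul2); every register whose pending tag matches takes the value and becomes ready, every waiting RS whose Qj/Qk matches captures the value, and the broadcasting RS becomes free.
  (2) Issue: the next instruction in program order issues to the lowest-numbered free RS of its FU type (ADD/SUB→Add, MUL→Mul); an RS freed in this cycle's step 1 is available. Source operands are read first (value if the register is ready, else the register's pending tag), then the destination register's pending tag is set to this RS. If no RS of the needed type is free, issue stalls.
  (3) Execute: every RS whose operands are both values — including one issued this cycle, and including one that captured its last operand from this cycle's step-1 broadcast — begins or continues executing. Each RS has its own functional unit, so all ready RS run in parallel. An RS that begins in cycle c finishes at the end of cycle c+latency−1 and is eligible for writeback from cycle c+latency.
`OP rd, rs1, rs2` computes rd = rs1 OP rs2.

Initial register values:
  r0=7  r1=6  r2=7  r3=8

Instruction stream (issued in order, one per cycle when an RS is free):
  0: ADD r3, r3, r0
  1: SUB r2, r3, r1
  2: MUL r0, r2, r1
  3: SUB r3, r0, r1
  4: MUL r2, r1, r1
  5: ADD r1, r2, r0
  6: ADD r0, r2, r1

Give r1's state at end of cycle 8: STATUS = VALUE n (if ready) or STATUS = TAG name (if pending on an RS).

cycle 1: issue ADD r3<-Add1 // r0:7,r1:6,r2:7,r3:Add1
cycle 2: issue SUB r2<-Add2 // r0:7,r1:6,r2:Add2,r3:Add1
cycle 3: issue MUL r0<-Mul1 // r0:Mul1,r1:6,r2:Add2,r3:Add1
cycle 4: CDB Add1=15; issue SUB r3<-Add1 // r0:Mul1,r1:6,r2:Add2,r3:Add1
cycle 5: issue MUL r2<-Mul2 // r0:Mul1,r1:6,r2:Mul2,r3:Add1
cycle 6: issue ADD r1<-Add3 // r0:Mul1,r1:Add3,r2:Mul2,r3:Add1
cycle 7: CDB Add2=9; issue ADD r0<-Add2 // r0:Add2,r1:Add3,r2:Mul2,r3:Add1
cycle 8: - // r0:Add2,r1:Add3,r2:Mul2,r3:Add1

STATUS = TAG Add3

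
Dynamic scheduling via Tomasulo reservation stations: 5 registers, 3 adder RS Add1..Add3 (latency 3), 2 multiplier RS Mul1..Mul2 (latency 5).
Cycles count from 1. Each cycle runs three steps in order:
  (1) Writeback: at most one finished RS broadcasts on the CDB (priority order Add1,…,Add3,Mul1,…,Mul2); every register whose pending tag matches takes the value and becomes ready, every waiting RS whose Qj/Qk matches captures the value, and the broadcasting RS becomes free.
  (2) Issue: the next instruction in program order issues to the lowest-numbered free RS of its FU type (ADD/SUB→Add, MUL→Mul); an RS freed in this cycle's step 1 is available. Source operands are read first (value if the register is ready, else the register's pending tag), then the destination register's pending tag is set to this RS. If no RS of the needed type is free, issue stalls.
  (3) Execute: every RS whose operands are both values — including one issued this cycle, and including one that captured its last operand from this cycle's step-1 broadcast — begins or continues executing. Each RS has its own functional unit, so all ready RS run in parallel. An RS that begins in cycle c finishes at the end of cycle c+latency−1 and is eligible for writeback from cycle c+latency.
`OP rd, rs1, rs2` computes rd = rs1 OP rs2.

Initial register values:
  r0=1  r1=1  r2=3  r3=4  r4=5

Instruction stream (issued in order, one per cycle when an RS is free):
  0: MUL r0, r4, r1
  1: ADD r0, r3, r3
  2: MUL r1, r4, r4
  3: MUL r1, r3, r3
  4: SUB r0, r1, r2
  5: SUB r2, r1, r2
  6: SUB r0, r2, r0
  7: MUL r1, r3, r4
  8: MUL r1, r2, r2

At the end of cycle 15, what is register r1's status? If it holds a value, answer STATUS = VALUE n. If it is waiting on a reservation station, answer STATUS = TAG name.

STATUS = TAG Mul1

c1: issue MUL r0<-Mul1 | r0:Mul1,r1:1,r2:3,r3:4,r4:5
c2: issue ADD r0<-Add1 | r0:Add1,r1:1,r2:3,r3:4,r4:5
c3: issue MUL r1<-Mul2 | r0:Add1,r1:Mul2,r2:3,r3:4,r4:5
c4: stall | r0:Add1,r1:Mul2,r2:3,r3:4,r4:5
c5: CDB Add1=8; stall | r0:8,r1:Mul2,r2:3,r3:4,r4:5
c6: CDB Mul1=5; issue MUL r1<-Mul1 | r0:8,r1:Mul1,r2:3,r3:4,r4:5
c7: issue SUB r0<-Add1 | r0:Add1,r1:Mul1,r2:3,r3:4,r4:5
c8: CDB Mul2=25; issue SUB r2<-Add2 | r0:Add1,r1:Mul1,r2:Add2,r3:4,r4:5
c9: issue SUB r0<-Add3 | r0:Add3,r1:Mul1,r2:Add2,r3:4,r4:5
c10: issue MUL r1<-Mul2 | r0:Add3,r1:Mul2,r2:Add2,r3:4,r4:5
c11: CDB Mul1=16; issue MUL r1<-Mul1 | r0:Add3,r1:Mul1,r2:Add2,r3:4,r4:5
c12: - | r0:Add3,r1:Mul1,r2:Add2,r3:4,r4:5
c13: - | r0:Add3,r1:Mul1,r2:Add2,r3:4,r4:5
c14: CDB Add1=13 | r0:Add3,r1:Mul1,r2:Add2,r3:4,r4:5
c15: CDB Add2=13 | r0:Add3,r1:Mul1,r2:13,r3:4,r4:5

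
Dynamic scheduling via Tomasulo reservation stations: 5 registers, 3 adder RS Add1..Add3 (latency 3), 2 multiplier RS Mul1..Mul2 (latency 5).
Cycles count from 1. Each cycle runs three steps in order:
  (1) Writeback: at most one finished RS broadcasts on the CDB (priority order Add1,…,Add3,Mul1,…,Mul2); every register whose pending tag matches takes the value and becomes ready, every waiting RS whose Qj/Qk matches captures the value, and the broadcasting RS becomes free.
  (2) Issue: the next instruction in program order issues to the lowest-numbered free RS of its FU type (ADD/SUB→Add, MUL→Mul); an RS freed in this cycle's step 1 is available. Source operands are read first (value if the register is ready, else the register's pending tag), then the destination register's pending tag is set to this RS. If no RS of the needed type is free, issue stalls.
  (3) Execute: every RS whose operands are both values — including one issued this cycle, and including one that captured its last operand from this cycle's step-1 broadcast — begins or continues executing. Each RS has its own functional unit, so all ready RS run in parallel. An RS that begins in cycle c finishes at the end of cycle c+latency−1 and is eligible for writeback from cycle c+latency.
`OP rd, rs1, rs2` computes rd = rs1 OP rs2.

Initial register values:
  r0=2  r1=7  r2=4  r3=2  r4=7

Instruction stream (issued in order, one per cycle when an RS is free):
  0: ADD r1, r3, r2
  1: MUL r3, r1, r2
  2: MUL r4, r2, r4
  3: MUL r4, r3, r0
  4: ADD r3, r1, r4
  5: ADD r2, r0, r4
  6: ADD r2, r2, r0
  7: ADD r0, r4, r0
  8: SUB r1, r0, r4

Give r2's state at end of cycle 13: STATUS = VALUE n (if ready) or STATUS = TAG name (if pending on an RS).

c1: issue ADD r1<-Add1 | r0:2,r1:Add1,r2:4,r3:2,r4:7
c2: issue MUL r3<-Mul1 | r0:2,r1:Add1,r2:4,r3:Mul1,r4:7
c3: issue MUL r4<-Mul2 | r0:2,r1:Add1,r2:4,r3:Mul1,r4:Mul2
c4: CDB Add1=6; stall | r0:2,r1:6,r2:4,r3:Mul1,r4:Mul2
c5: stall | r0:2,r1:6,r2:4,r3:Mul1,r4:Mul2
c6: stall | r0:2,r1:6,r2:4,r3:Mul1,r4:Mul2
c7: stall | r0:2,r1:6,r2:4,r3:Mul1,r4:Mul2
c8: CDB Mul2=28; issue MUL r4<-Mul2 | r0:2,r1:6,r2:4,r3:Mul1,r4:Mul2
c9: CDB Mul1=24; issue ADD r3<-Add1 | r0:2,r1:6,r2:4,r3:Add1,r4:Mul2
c10: issue ADD r2<-Add2 | r0:2,r1:6,r2:Add2,r3:Add1,r4:Mul2
c11: issue ADD r2<-Add3 | r0:2,r1:6,r2:Add3,r3:Add1,r4:Mul2
c12: stall | r0:2,r1:6,r2:Add3,r3:Add1,r4:Mul2
c13: stall | r0:2,r1:6,r2:Add3,r3:Add1,r4:Mul2

STATUS = TAG Add3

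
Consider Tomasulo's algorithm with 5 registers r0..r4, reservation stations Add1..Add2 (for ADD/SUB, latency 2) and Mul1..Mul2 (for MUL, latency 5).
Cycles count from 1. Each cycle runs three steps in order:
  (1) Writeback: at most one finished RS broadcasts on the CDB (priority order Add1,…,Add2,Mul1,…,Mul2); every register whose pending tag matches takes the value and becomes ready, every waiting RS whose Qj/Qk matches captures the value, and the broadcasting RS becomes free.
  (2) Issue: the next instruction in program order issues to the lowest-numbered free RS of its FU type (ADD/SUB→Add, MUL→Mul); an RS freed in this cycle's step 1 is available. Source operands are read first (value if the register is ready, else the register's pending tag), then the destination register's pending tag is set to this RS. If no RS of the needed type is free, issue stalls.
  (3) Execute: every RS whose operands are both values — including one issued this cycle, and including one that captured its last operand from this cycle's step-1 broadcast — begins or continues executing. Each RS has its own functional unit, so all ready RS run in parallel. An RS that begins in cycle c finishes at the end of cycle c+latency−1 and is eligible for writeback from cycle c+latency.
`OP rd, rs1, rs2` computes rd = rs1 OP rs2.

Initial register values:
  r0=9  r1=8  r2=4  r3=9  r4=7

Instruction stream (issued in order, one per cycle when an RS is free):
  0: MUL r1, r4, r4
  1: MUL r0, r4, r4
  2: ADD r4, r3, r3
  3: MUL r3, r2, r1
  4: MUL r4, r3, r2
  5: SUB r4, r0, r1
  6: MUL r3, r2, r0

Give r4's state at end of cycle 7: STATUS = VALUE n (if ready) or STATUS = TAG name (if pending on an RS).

  c1: issue MUL r1<-Mul1  regs: r0:9,r1:Mul1,r2:4,r3:9,r4:7
  c2: issue MUL r0<-Mul2  regs: r0:Mul2,r1:Mul1,r2:4,r3:9,r4:7
  c3: issue ADD r4<-Add1  regs: r0:Mul2,r1:Mul1,r2:4,r3:9,r4:Add1
  c4: stall  regs: r0:Mul2,r1:Mul1,r2:4,r3:9,r4:Add1
  c5: CDB Add1=18; stall  regs: r0:Mul2,r1:Mul1,r2:4,r3:9,r4:18
  c6: CDB Mul1=49; issue MUL r3<-Mul1  regs: r0:Mul2,r1:49,r2:4,r3:Mul1,r4:18
  c7: CDB Mul2=49; issue MUL r4<-Mul2  regs: r0:49,r1:49,r2:4,r3:Mul1,r4:Mul2

STATUS = TAG Mul2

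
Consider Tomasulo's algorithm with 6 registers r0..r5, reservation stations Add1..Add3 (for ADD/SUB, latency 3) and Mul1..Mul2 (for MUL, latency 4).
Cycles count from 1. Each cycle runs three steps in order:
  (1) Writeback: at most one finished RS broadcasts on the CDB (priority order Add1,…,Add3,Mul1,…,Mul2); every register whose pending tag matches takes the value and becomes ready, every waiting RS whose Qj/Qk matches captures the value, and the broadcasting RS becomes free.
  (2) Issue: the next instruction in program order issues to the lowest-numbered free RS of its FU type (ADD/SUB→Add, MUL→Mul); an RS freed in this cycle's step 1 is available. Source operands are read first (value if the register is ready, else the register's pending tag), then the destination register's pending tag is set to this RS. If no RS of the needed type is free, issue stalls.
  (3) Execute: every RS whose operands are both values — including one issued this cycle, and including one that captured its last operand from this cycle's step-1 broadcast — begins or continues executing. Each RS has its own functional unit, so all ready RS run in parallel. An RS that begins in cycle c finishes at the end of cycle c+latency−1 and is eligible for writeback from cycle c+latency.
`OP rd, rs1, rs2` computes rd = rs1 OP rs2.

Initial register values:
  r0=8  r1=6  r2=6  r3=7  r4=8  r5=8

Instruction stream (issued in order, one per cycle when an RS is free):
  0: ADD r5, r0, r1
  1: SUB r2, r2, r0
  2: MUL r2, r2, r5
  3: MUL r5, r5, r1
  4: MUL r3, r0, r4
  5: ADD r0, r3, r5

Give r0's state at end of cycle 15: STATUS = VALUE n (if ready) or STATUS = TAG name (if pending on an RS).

STATUS = VALUE 148

  c1: issue ADD r5<-Add1  regs: r0:8,r1:6,r2:6,r3:7,r4:8,r5:Add1
  c2: issue SUB r2<-Add2  regs: r0:8,r1:6,r2:Add2,r3:7,r4:8,r5:Add1
  c3: issue MUL r2<-Mul1  regs: r0:8,r1:6,r2:Mul1,r3:7,r4:8,r5:Add1
  c4: CDB Add1=14; issue MUL r5<-Mul2  regs: r0:8,r1:6,r2:Mul1,r3:7,r4:8,r5:Mul2
  c5: CDB Add2=-2; stall  regs: r0:8,r1:6,r2:Mul1,r3:7,r4:8,r5:Mul2
  c6: stall  regs: r0:8,r1:6,r2:Mul1,r3:7,r4:8,r5:Mul2
  c7: stall  regs: r0:8,r1:6,r2:Mul1,r3:7,r4:8,r5:Mul2
  c8: CDB Mul2=84; issue MUL r3<-Mul2  regs: r0:8,r1:6,r2:Mul1,r3:Mul2,r4:8,r5:84
  c9: CDB Mul1=-28; issue ADD r0<-Add1  regs: r0:Add1,r1:6,r2:-28,r3:Mul2,r4:8,r5:84
  c10: -  regs: r0:Add1,r1:6,r2:-28,r3:Mul2,r4:8,r5:84
  c11: -  regs: r0:Add1,r1:6,r2:-28,r3:Mul2,r4:8,r5:84
  c12: CDB Mul2=64  regs: r0:Add1,r1:6,r2:-28,r3:64,r4:8,r5:84
  c13: -  regs: r0:Add1,r1:6,r2:-28,r3:64,r4:8,r5:84
  c14: -  regs: r0:Add1,r1:6,r2:-28,r3:64,r4:8,r5:84
  c15: CDB Add1=148  regs: r0:148,r1:6,r2:-28,r3:64,r4:8,r5:84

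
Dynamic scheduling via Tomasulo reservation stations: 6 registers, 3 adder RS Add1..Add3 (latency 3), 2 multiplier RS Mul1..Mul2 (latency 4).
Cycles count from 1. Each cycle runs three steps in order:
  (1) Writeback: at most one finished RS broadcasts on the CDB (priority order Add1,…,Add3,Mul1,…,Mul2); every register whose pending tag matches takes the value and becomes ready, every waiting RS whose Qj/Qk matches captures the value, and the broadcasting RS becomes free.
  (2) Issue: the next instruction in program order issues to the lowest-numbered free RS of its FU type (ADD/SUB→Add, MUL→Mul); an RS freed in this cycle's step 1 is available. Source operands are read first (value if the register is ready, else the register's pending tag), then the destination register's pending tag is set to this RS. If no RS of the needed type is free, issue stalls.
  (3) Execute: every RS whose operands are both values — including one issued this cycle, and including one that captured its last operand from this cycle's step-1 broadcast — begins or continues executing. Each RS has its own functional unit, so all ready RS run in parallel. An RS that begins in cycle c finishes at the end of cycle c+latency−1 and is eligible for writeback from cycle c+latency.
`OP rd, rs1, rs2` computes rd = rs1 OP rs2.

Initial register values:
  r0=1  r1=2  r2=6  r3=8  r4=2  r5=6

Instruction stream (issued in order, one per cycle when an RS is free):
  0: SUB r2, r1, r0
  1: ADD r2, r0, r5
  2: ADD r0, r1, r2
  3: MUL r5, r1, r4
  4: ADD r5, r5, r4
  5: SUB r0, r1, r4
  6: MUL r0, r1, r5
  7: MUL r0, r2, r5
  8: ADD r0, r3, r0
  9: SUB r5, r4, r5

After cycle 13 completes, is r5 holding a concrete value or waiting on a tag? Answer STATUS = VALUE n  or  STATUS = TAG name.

c1: issue SUB r2<-Add1 | r0:1,r1:2,r2:Add1,r3:8,r4:2,r5:6
c2: issue ADD r2<-Add2 | r0:1,r1:2,r2:Add2,r3:8,r4:2,r5:6
c3: issue ADD r0<-Add3 | r0:Add3,r1:2,r2:Add2,r3:8,r4:2,r5:6
c4: CDB Add1=1; issue MUL r5<-Mul1 | r0:Add3,r1:2,r2:Add2,r3:8,r4:2,r5:Mul1
c5: CDB Add2=7; issue ADD r5<-Add1 | r0:Add3,r1:2,r2:7,r3:8,r4:2,r5:Add1
c6: issue SUB r0<-Add2 | r0:Add2,r1:2,r2:7,r3:8,r4:2,r5:Add1
c7: issue MUL r0<-Mul2 | r0:Mul2,r1:2,r2:7,r3:8,r4:2,r5:Add1
c8: CDB Add3=9; stall | r0:Mul2,r1:2,r2:7,r3:8,r4:2,r5:Add1
c9: CDB Add2=0; stall | r0:Mul2,r1:2,r2:7,r3:8,r4:2,r5:Add1
c10: CDB Mul1=4; issue MUL r0<-Mul1 | r0:Mul1,r1:2,r2:7,r3:8,r4:2,r5:Add1
c11: issue ADD r0<-Add2 | r0:Add2,r1:2,r2:7,r3:8,r4:2,r5:Add1
c12: issue SUB r5<-Add3 | r0:Add2,r1:2,r2:7,r3:8,r4:2,r5:Add3
c13: CDB Add1=6 | r0:Add2,r1:2,r2:7,r3:8,r4:2,r5:Add3

STATUS = TAG Add3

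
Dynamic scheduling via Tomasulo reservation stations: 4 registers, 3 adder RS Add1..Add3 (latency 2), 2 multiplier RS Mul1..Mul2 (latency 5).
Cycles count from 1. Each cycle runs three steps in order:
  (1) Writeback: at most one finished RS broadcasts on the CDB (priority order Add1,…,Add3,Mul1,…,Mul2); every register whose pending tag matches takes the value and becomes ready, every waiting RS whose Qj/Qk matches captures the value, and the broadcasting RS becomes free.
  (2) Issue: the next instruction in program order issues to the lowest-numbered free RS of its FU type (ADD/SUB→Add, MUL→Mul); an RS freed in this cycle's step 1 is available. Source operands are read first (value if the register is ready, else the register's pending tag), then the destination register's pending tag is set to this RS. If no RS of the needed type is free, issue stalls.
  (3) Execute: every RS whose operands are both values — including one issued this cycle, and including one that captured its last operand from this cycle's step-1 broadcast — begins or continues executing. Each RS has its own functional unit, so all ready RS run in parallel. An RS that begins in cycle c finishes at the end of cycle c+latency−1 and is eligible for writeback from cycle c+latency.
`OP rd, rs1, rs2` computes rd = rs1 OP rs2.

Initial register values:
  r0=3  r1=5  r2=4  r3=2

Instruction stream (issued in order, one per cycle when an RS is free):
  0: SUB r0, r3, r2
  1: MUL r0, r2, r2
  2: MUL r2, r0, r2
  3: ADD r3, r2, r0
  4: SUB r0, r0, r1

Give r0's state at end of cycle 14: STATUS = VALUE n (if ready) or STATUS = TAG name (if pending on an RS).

  c1: issue SUB r0<-Add1  regs: r0:Add1,r1:5,r2:4,r3:2
  c2: issue MUL r0<-Mul1  regs: r0:Mul1,r1:5,r2:4,r3:2
  c3: CDB Add1=-2; issue MUL r2<-Mul2  regs: r0:Mul1,r1:5,r2:Mul2,r3:2
  c4: issue ADD r3<-Add1  regs: r0:Mul1,r1:5,r2:Mul2,r3:Add1
  c5: issue SUB r0<-Add2  regs: r0:Add2,r1:5,r2:Mul2,r3:Add1
  c6: -  regs: r0:Add2,r1:5,r2:Mul2,r3:Add1
  c7: CDB Mul1=16  regs: r0:Add2,r1:5,r2:Mul2,r3:Add1
  c8: -  regs: r0:Add2,r1:5,r2:Mul2,r3:Add1
  c9: CDB Add2=11  regs: r0:11,r1:5,r2:Mul2,r3:Add1
  c10: -  regs: r0:11,r1:5,r2:Mul2,r3:Add1
  c11: -  regs: r0:11,r1:5,r2:Mul2,r3:Add1
  c12: CDB Mul2=64  regs: r0:11,r1:5,r2:64,r3:Add1
  c13: -  regs: r0:11,r1:5,r2:64,r3:Add1
  c14: CDB Add1=80  regs: r0:11,r1:5,r2:64,r3:80

STATUS = VALUE 11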